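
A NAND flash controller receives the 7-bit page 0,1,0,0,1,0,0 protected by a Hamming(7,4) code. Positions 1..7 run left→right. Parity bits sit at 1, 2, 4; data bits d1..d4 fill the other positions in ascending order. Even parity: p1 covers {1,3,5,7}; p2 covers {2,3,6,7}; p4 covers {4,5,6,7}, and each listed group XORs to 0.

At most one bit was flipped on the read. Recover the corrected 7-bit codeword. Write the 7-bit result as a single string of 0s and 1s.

0100101

s1 (pos 1,3,5,7): 0⊕0⊕1⊕0 = 1
s2 (pos 2,3,6,7): 1⊕0⊕0⊕0 = 1
s4 (pos 4,5,6,7): 0⊕1⊕0⊕0 = 1
Syndrome s4…s1 = 111 → error at position 7.
Flip position 7: 0100100 → 0100101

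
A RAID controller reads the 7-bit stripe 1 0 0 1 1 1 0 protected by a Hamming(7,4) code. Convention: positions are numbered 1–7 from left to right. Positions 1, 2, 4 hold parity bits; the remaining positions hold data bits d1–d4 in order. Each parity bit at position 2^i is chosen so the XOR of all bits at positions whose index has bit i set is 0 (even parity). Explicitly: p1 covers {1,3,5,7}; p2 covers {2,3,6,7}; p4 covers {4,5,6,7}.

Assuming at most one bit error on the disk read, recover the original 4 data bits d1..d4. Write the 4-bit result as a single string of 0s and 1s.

0100

s1 (pos 1,3,5,7): 1⊕0⊕1⊕0 = 0
s2 (pos 2,3,6,7): 0⊕0⊕1⊕0 = 1
s4 (pos 4,5,6,7): 1⊕1⊕1⊕0 = 1
Syndrome s4…s1 = 110 → error at position 6.
Flip position 6: 1001110 → 1001100
Read data bits from positions 3,5,6,7: 0100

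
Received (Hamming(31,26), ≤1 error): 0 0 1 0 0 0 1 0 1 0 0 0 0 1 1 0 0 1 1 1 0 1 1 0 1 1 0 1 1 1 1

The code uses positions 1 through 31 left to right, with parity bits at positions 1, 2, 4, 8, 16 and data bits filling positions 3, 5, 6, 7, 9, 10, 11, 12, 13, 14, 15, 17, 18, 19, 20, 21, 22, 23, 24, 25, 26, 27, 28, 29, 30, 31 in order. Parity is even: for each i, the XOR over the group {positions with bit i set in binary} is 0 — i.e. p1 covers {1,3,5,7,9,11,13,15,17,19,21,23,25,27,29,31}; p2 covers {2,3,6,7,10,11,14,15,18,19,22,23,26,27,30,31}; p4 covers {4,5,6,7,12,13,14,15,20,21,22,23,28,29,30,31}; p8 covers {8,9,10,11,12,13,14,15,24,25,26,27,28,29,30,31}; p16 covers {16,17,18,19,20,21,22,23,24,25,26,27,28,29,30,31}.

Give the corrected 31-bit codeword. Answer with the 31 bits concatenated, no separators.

s1 (pos 1,3,5,7,9,11,13,15,17,19,21,23,25,27,29,31): 0⊕1⊕0⊕1⊕1⊕0⊕0⊕1⊕0⊕1⊕0⊕1⊕1⊕0⊕1⊕1 = 1
s2 (pos 2,3,6,7,10,11,14,15,18,19,22,23,26,27,30,31): 0⊕1⊕0⊕1⊕0⊕0⊕1⊕1⊕1⊕1⊕1⊕1⊕1⊕0⊕1⊕1 = 1
s4 (pos 4,5,6,7,12,13,14,15,20,21,22,23,28,29,30,31): 0⊕0⊕0⊕1⊕0⊕0⊕1⊕1⊕1⊕0⊕1⊕1⊕1⊕1⊕1⊕1 = 0
s8 (pos 8,9,10,11,12,13,14,15,24,25,26,27,28,29,30,31): 0⊕1⊕0⊕0⊕0⊕0⊕1⊕1⊕0⊕1⊕1⊕0⊕1⊕1⊕1⊕1 = 1
s16 (pos 16,17,18,19,20,21,22,23,24,25,26,27,28,29,30,31): 0⊕0⊕1⊕1⊕1⊕0⊕1⊕1⊕0⊕1⊕1⊕0⊕1⊕1⊕1⊕1 = 1
Syndrome s16…s1 = 11011 → error at position 27.
Flip position 27: 0010001010000110011101101101111 → 0010001010000110011101101111111

0010001010000110011101101111111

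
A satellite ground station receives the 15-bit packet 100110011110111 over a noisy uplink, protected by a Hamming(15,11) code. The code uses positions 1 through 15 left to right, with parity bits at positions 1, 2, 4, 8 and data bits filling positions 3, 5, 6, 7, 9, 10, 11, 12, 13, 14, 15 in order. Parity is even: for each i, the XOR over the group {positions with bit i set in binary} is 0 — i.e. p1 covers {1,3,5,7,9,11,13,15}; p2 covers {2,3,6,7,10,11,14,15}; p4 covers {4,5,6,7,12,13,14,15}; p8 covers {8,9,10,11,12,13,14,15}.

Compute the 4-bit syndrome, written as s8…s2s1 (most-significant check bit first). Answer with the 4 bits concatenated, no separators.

s1 (pos 1,3,5,7,9,11,13,15): 1⊕0⊕1⊕0⊕1⊕1⊕1⊕1 = 0
s2 (pos 2,3,6,7,10,11,14,15): 0⊕0⊕0⊕0⊕1⊕1⊕1⊕1 = 0
s4 (pos 4,5,6,7,12,13,14,15): 1⊕1⊕0⊕0⊕0⊕1⊕1⊕1 = 1
s8 (pos 8,9,10,11,12,13,14,15): 1⊕1⊕1⊕1⊕0⊕1⊕1⊕1 = 1
Syndrome s8…s1 = 1100 → error at position 12.

1100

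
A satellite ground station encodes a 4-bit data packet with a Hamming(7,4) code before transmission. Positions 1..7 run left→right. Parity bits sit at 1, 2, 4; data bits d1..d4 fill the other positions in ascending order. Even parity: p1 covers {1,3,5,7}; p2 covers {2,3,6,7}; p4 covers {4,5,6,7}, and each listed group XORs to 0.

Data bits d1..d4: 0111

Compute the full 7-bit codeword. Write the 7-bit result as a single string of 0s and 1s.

Place data at non-parity positions: p1 p2 0 p4 1 1 1
p1 (pos 1,3,5,7): XOR of data positions = 0⊕1⊕1 = 0
p2 (pos 2,3,6,7): XOR of data positions = 0⊕1⊕1 = 0
p4 (pos 4,5,6,7): XOR of data positions = 1⊕1⊕1 = 1
Codeword: 0001111

0001111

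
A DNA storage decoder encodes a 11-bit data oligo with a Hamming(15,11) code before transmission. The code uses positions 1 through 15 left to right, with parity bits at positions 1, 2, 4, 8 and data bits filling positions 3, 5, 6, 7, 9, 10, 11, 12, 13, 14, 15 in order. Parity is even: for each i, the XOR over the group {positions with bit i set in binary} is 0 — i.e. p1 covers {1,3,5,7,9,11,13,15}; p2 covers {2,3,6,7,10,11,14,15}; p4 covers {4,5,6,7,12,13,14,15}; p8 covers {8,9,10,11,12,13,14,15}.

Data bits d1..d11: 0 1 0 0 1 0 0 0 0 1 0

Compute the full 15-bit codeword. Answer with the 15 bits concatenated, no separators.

Place data at non-parity positions: p1 p2 0 p4 1 0 0 p8 1 0 0 0 0 1 0
p1 (pos 1,3,5,7,9,11,13,15): XOR of data positions = 0⊕1⊕0⊕1⊕0⊕0⊕0 = 0
p2 (pos 2,3,6,7,10,11,14,15): XOR of data positions = 0⊕0⊕0⊕0⊕0⊕1⊕0 = 1
p4 (pos 4,5,6,7,12,13,14,15): XOR of data positions = 1⊕0⊕0⊕0⊕0⊕1⊕0 = 0
p8 (pos 8,9,10,11,12,13,14,15): XOR of data positions = 1⊕0⊕0⊕0⊕0⊕1⊕0 = 0
Codeword: 010010001000010

010010001000010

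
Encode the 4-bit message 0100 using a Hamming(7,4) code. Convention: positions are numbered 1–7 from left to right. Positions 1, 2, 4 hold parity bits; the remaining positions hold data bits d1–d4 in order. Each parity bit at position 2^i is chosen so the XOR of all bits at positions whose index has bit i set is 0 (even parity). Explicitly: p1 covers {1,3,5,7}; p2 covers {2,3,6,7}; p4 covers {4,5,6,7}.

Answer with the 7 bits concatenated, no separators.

1001100

Place data at non-parity positions: p1 p2 0 p4 1 0 0
p1 (pos 1,3,5,7): XOR of data positions = 0⊕1⊕0 = 1
p2 (pos 2,3,6,7): XOR of data positions = 0⊕0⊕0 = 0
p4 (pos 4,5,6,7): XOR of data positions = 1⊕0⊕0 = 1
Codeword: 1001100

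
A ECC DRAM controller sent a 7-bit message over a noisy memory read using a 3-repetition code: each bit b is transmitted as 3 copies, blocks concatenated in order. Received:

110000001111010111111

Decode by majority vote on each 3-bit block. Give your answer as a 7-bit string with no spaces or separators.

1001011

Block 1 (110): 2 ones → 1
Block 2 (000): 0 ones → 0
Block 3 (001): 1 one → 0
Block 4 (111): 3 ones → 1
Block 5 (010): 1 one → 0
Block 6 (111): 3 ones → 1
Block 7 (111): 3 ones → 1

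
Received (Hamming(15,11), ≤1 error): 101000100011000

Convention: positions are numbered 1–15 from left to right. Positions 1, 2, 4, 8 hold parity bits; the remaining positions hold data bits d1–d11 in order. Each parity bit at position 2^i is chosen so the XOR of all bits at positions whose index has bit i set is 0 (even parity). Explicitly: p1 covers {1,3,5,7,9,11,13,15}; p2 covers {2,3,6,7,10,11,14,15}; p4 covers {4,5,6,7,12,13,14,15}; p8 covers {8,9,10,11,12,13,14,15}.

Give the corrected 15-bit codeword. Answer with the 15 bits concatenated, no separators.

111000100011000

s1 (pos 1,3,5,7,9,11,13,15): 1⊕1⊕0⊕1⊕0⊕1⊕0⊕0 = 0
s2 (pos 2,3,6,7,10,11,14,15): 0⊕1⊕0⊕1⊕0⊕1⊕0⊕0 = 1
s4 (pos 4,5,6,7,12,13,14,15): 0⊕0⊕0⊕1⊕1⊕0⊕0⊕0 = 0
s8 (pos 8,9,10,11,12,13,14,15): 0⊕0⊕0⊕1⊕1⊕0⊕0⊕0 = 0
Syndrome s8…s1 = 0010 → error at position 2.
Flip position 2: 101000100011000 → 111000100011000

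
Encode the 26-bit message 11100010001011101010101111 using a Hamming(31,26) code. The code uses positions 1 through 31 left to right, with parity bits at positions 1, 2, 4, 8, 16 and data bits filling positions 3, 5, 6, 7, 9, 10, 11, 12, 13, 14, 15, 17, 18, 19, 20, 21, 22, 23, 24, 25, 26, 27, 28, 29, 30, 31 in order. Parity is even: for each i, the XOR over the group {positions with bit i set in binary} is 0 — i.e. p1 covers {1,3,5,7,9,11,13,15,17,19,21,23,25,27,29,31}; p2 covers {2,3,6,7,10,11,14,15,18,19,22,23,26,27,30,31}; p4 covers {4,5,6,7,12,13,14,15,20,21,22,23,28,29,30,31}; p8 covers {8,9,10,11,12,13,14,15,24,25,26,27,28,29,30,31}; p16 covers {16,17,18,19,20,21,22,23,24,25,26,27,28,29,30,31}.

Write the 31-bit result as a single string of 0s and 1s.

1011110000100010011101010101111

Place data at non-parity positions: p1 p2 1 p4 1 1 0 p8 0 0 1 0 0 0 1 p16 0 1 1 1 0 1 0 1 0 1 0 1 1 1 1
p1 (pos 1,3,5,7,9,11,13,15,17,19,21,23,25,27,29,31): XOR of data positions = 1⊕1⊕0⊕0⊕1⊕0⊕1⊕0⊕1⊕0⊕0⊕0⊕0⊕1⊕1 = 1
p2 (pos 2,3,6,7,10,11,14,15,18,19,22,23,26,27,30,31): XOR of data positions = 1⊕1⊕0⊕0⊕1⊕0⊕1⊕1⊕1⊕1⊕0⊕1⊕0⊕1⊕1 = 0
p4 (pos 4,5,6,7,12,13,14,15,20,21,22,23,28,29,30,31): XOR of data positions = 1⊕1⊕0⊕0⊕0⊕0⊕1⊕1⊕0⊕1⊕0⊕1⊕1⊕1⊕1 = 1
p8 (pos 8,9,10,11,12,13,14,15,24,25,26,27,28,29,30,31): XOR of data positions = 0⊕0⊕1⊕0⊕0⊕0⊕1⊕1⊕0⊕1⊕0⊕1⊕1⊕1⊕1 = 0
p16 (pos 16,17,18,19,20,21,22,23,24,25,26,27,28,29,30,31): XOR of data positions = 0⊕1⊕1⊕1⊕0⊕1⊕0⊕1⊕0⊕1⊕0⊕1⊕1⊕1⊕1 = 0
Codeword: 1011110000100010011101010101111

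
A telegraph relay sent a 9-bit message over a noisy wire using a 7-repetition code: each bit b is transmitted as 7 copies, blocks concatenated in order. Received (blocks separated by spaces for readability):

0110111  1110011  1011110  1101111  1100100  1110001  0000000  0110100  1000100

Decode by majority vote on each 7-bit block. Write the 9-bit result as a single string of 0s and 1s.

111101000

Block 1 (0110111): 5 ones → 1
Block 2 (1110011): 5 ones → 1
Block 3 (1011110): 5 ones → 1
Block 4 (1101111): 6 ones → 1
Block 5 (1100100): 3 ones → 0
Block 6 (1110001): 4 ones → 1
Block 7 (0000000): 0 ones → 0
Block 8 (0110100): 3 ones → 0
Block 9 (1000100): 2 ones → 0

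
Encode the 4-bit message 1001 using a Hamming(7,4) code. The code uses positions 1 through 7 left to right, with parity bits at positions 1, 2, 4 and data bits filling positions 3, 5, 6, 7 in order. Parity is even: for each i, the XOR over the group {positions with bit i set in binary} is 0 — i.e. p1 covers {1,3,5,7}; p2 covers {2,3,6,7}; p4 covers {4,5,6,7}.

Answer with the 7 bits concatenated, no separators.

0011001

Place data at non-parity positions: p1 p2 1 p4 0 0 1
p1 (pos 1,3,5,7): XOR of data positions = 1⊕0⊕1 = 0
p2 (pos 2,3,6,7): XOR of data positions = 1⊕0⊕1 = 0
p4 (pos 4,5,6,7): XOR of data positions = 0⊕0⊕1 = 1
Codeword: 0011001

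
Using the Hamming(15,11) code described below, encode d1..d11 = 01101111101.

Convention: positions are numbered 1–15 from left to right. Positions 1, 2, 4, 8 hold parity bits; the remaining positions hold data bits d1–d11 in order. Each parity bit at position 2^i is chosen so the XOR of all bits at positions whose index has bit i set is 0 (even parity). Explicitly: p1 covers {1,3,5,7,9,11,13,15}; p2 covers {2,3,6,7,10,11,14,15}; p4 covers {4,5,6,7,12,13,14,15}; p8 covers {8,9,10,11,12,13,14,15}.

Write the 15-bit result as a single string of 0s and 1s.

100111001111101

Place data at non-parity positions: p1 p2 0 p4 1 1 0 p8 1 1 1 1 1 0 1
p1 (pos 1,3,5,7,9,11,13,15): XOR of data positions = 0⊕1⊕0⊕1⊕1⊕1⊕1 = 1
p2 (pos 2,3,6,7,10,11,14,15): XOR of data positions = 0⊕1⊕0⊕1⊕1⊕0⊕1 = 0
p4 (pos 4,5,6,7,12,13,14,15): XOR of data positions = 1⊕1⊕0⊕1⊕1⊕0⊕1 = 1
p8 (pos 8,9,10,11,12,13,14,15): XOR of data positions = 1⊕1⊕1⊕1⊕1⊕0⊕1 = 0
Codeword: 100111001111101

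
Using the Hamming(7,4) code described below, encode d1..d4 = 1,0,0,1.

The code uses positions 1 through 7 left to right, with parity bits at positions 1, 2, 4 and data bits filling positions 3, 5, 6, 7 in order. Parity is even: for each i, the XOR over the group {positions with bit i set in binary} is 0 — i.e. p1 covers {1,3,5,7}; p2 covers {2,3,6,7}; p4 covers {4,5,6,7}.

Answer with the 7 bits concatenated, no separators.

Place data at non-parity positions: p1 p2 1 p4 0 0 1
p1 (pos 1,3,5,7): XOR of data positions = 1⊕0⊕1 = 0
p2 (pos 2,3,6,7): XOR of data positions = 1⊕0⊕1 = 0
p4 (pos 4,5,6,7): XOR of data positions = 0⊕0⊕1 = 1
Codeword: 0011001

0011001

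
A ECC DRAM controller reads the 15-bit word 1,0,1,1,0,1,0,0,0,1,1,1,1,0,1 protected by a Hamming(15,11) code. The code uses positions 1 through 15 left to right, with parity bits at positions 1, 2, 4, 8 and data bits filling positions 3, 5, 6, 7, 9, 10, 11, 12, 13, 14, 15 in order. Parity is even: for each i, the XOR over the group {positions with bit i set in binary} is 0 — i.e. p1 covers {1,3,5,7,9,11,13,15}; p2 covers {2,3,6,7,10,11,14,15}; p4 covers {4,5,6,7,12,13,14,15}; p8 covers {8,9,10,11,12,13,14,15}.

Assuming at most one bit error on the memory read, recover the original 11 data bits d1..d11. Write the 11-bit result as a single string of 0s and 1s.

s1 (pos 1,3,5,7,9,11,13,15): 1⊕1⊕0⊕0⊕0⊕1⊕1⊕1 = 1
s2 (pos 2,3,6,7,10,11,14,15): 0⊕1⊕1⊕0⊕1⊕1⊕0⊕1 = 1
s4 (pos 4,5,6,7,12,13,14,15): 1⊕0⊕1⊕0⊕1⊕1⊕0⊕1 = 1
s8 (pos 8,9,10,11,12,13,14,15): 0⊕0⊕1⊕1⊕1⊕1⊕0⊕1 = 1
Syndrome s8…s1 = 1111 → error at position 15.
Flip position 15: 101101000111101 → 101101000111100
Read data bits from positions 3,5,6,7,9,10,11,12,13,14,15: 10100111100

10100111100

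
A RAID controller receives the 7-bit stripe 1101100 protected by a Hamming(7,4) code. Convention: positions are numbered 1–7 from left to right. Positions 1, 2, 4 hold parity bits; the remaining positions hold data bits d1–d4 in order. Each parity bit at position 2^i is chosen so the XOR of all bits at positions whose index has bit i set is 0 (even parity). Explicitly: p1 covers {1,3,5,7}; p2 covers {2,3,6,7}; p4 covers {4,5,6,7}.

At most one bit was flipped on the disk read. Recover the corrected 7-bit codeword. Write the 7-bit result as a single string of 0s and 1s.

1001100

s1 (pos 1,3,5,7): 1⊕0⊕1⊕0 = 0
s2 (pos 2,3,6,7): 1⊕0⊕0⊕0 = 1
s4 (pos 4,5,6,7): 1⊕1⊕0⊕0 = 0
Syndrome s4…s1 = 010 → error at position 2.
Flip position 2: 1101100 → 1001100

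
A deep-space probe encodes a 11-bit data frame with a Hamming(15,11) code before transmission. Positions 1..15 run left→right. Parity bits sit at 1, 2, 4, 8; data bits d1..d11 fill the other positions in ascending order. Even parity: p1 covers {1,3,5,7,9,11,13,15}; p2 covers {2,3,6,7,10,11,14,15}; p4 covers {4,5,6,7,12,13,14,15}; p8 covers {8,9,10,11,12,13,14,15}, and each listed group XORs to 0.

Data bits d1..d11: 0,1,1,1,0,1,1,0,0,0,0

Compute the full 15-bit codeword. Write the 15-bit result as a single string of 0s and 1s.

100111100110000

Place data at non-parity positions: p1 p2 0 p4 1 1 1 p8 0 1 1 0 0 0 0
p1 (pos 1,3,5,7,9,11,13,15): XOR of data positions = 0⊕1⊕1⊕0⊕1⊕0⊕0 = 1
p2 (pos 2,3,6,7,10,11,14,15): XOR of data positions = 0⊕1⊕1⊕1⊕1⊕0⊕0 = 0
p4 (pos 4,5,6,7,12,13,14,15): XOR of data positions = 1⊕1⊕1⊕0⊕0⊕0⊕0 = 1
p8 (pos 8,9,10,11,12,13,14,15): XOR of data positions = 0⊕1⊕1⊕0⊕0⊕0⊕0 = 0
Codeword: 100111100110000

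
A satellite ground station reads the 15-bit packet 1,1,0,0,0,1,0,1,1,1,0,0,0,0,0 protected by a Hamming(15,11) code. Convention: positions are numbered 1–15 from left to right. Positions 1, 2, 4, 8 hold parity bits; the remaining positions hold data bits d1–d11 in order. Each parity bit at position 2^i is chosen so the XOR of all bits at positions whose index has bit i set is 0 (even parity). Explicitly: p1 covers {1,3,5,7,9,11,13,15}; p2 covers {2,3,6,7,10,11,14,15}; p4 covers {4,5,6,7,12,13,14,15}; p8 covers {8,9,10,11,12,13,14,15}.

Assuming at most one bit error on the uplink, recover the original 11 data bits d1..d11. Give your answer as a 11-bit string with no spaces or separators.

s1 (pos 1,3,5,7,9,11,13,15): 1⊕0⊕0⊕0⊕1⊕0⊕0⊕0 = 0
s2 (pos 2,3,6,7,10,11,14,15): 1⊕0⊕1⊕0⊕1⊕0⊕0⊕0 = 1
s4 (pos 4,5,6,7,12,13,14,15): 0⊕0⊕1⊕0⊕0⊕0⊕0⊕0 = 1
s8 (pos 8,9,10,11,12,13,14,15): 1⊕1⊕1⊕0⊕0⊕0⊕0⊕0 = 1
Syndrome s8…s1 = 1110 → error at position 14.
Flip position 14: 110001011100000 → 110001011100010
Read data bits from positions 3,5,6,7,9,10,11,12,13,14,15: 00101100010

00101100010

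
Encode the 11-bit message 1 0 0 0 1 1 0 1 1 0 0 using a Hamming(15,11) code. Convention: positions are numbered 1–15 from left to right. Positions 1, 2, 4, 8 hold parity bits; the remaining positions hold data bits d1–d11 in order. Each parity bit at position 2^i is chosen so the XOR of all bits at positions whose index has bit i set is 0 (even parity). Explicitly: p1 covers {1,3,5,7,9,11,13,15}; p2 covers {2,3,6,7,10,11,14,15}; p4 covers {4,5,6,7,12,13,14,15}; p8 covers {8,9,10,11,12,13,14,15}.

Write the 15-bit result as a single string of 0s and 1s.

101000001101100

Place data at non-parity positions: p1 p2 1 p4 0 0 0 p8 1 1 0 1 1 0 0
p1 (pos 1,3,5,7,9,11,13,15): XOR of data positions = 1⊕0⊕0⊕1⊕0⊕1⊕0 = 1
p2 (pos 2,3,6,7,10,11,14,15): XOR of data positions = 1⊕0⊕0⊕1⊕0⊕0⊕0 = 0
p4 (pos 4,5,6,7,12,13,14,15): XOR of data positions = 0⊕0⊕0⊕1⊕1⊕0⊕0 = 0
p8 (pos 8,9,10,11,12,13,14,15): XOR of data positions = 1⊕1⊕0⊕1⊕1⊕0⊕0 = 0
Codeword: 101000001101100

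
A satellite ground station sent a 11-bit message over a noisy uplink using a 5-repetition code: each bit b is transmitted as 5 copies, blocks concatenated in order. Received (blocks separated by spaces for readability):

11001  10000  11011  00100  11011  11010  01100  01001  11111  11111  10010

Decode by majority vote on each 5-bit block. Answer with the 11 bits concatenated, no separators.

Block 1 (11001): 3 ones → 1
Block 2 (10000): 1 one → 0
Block 3 (11011): 4 ones → 1
Block 4 (00100): 1 one → 0
Block 5 (11011): 4 ones → 1
Block 6 (11010): 3 ones → 1
Block 7 (01100): 2 ones → 0
Block 8 (01001): 2 ones → 0
Block 9 (11111): 5 ones → 1
Block 10 (11111): 5 ones → 1
Block 11 (10010): 2 ones → 0

10101100110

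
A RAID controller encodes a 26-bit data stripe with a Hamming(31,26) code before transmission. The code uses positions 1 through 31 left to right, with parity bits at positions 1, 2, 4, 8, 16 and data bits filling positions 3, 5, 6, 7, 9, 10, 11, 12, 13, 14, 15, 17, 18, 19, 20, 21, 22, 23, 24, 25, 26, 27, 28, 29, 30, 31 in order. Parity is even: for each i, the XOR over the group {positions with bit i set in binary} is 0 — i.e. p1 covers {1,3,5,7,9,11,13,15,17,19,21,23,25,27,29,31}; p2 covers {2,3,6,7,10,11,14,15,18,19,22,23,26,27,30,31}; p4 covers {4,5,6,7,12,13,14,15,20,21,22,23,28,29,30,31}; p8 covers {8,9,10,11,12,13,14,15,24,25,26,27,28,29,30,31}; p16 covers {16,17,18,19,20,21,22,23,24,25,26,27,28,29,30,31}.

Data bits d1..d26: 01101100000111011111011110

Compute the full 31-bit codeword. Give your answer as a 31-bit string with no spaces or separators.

Place data at non-parity positions: p1 p2 0 p4 1 1 0 p8 1 1 0 0 0 0 0 p16 1 1 1 0 1 1 1 1 1 0 1 1 1 1 0
p1 (pos 1,3,5,7,9,11,13,15,17,19,21,23,25,27,29,31): XOR of data positions = 0⊕1⊕0⊕1⊕0⊕0⊕0⊕1⊕1⊕1⊕1⊕1⊕1⊕1⊕0 = 1
p2 (pos 2,3,6,7,10,11,14,15,18,19,22,23,26,27,30,31): XOR of data positions = 0⊕1⊕0⊕1⊕0⊕0⊕0⊕1⊕1⊕1⊕1⊕0⊕1⊕1⊕0 = 0
p4 (pos 4,5,6,7,12,13,14,15,20,21,22,23,28,29,30,31): XOR of data positions = 1⊕1⊕0⊕0⊕0⊕0⊕0⊕0⊕1⊕1⊕1⊕1⊕1⊕1⊕0 = 0
p8 (pos 8,9,10,11,12,13,14,15,24,25,26,27,28,29,30,31): XOR of data positions = 1⊕1⊕0⊕0⊕0⊕0⊕0⊕1⊕1⊕0⊕1⊕1⊕1⊕1⊕0 = 0
p16 (pos 16,17,18,19,20,21,22,23,24,25,26,27,28,29,30,31): XOR of data positions = 1⊕1⊕1⊕0⊕1⊕1⊕1⊕1⊕1⊕0⊕1⊕1⊕1⊕1⊕0 = 0
Codeword: 1000110011000000111011111011110

1000110011000000111011111011110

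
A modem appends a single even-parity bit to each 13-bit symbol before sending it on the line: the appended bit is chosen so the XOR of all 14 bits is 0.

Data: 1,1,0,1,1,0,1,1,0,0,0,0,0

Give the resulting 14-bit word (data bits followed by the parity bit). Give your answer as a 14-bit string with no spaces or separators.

XOR of the 13 data bits: 1⊕1⊕0⊕1⊕1⊕0⊕1⊕1⊕0⊕0⊕0⊕0⊕0 = 0
Parity bit = 0 (so all 14 bits XOR to 0).

11011011000000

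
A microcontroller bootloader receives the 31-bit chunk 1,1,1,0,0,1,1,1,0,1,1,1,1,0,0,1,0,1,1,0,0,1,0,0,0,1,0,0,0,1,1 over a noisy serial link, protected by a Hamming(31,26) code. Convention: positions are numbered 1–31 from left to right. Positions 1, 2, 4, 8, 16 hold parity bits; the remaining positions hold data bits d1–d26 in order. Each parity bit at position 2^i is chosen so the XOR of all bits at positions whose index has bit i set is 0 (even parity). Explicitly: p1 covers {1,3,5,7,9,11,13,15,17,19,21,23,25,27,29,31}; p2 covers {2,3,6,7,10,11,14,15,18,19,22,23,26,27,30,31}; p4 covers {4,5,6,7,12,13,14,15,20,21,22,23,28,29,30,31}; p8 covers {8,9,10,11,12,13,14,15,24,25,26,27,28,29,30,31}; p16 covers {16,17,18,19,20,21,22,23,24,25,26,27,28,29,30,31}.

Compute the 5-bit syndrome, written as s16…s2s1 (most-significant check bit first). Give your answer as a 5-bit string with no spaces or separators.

10101

s1 (pos 1,3,5,7,9,11,13,15,17,19,21,23,25,27,29,31): 1⊕1⊕0⊕1⊕0⊕1⊕1⊕0⊕0⊕1⊕0⊕0⊕0⊕0⊕0⊕1 = 1
s2 (pos 2,3,6,7,10,11,14,15,18,19,22,23,26,27,30,31): 1⊕1⊕1⊕1⊕1⊕1⊕0⊕0⊕1⊕1⊕1⊕0⊕1⊕0⊕1⊕1 = 0
s4 (pos 4,5,6,7,12,13,14,15,20,21,22,23,28,29,30,31): 0⊕0⊕1⊕1⊕1⊕1⊕0⊕0⊕0⊕0⊕1⊕0⊕0⊕0⊕1⊕1 = 1
s8 (pos 8,9,10,11,12,13,14,15,24,25,26,27,28,29,30,31): 1⊕0⊕1⊕1⊕1⊕1⊕0⊕0⊕0⊕0⊕1⊕0⊕0⊕0⊕1⊕1 = 0
s16 (pos 16,17,18,19,20,21,22,23,24,25,26,27,28,29,30,31): 1⊕0⊕1⊕1⊕0⊕0⊕1⊕0⊕0⊕0⊕1⊕0⊕0⊕0⊕1⊕1 = 1
Syndrome s16…s1 = 10101 → error at position 21.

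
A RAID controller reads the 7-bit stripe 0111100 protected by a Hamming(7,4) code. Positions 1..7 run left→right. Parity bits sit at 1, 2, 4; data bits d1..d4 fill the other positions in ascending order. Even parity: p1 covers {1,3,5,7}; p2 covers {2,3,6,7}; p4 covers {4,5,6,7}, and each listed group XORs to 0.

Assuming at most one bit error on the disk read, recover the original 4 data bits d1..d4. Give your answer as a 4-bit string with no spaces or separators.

1100

s1 (pos 1,3,5,7): 0⊕1⊕1⊕0 = 0
s2 (pos 2,3,6,7): 1⊕1⊕0⊕0 = 0
s4 (pos 4,5,6,7): 1⊕1⊕0⊕0 = 0
Syndrome s4…s1 = 000 → no error.
Read data bits from positions 3,5,6,7: 1100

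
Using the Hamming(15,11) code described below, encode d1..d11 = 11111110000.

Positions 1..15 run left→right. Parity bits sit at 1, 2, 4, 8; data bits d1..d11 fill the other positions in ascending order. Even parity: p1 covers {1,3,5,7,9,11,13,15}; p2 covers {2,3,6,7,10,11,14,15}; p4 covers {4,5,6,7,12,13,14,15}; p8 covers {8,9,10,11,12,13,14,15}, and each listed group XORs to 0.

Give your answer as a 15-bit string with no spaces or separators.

Place data at non-parity positions: p1 p2 1 p4 1 1 1 p8 1 1 1 0 0 0 0
p1 (pos 1,3,5,7,9,11,13,15): XOR of data positions = 1⊕1⊕1⊕1⊕1⊕0⊕0 = 1
p2 (pos 2,3,6,7,10,11,14,15): XOR of data positions = 1⊕1⊕1⊕1⊕1⊕0⊕0 = 1
p4 (pos 4,5,6,7,12,13,14,15): XOR of data positions = 1⊕1⊕1⊕0⊕0⊕0⊕0 = 1
p8 (pos 8,9,10,11,12,13,14,15): XOR of data positions = 1⊕1⊕1⊕0⊕0⊕0⊕0 = 1
Codeword: 111111111110000

111111111110000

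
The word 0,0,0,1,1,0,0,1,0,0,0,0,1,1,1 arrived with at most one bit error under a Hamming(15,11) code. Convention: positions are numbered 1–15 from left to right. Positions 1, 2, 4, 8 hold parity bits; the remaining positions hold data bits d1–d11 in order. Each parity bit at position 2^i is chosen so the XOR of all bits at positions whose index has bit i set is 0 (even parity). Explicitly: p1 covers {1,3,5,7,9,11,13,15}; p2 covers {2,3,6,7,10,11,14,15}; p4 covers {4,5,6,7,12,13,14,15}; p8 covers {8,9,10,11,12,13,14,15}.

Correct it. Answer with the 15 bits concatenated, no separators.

s1 (pos 1,3,5,7,9,11,13,15): 0⊕0⊕1⊕0⊕0⊕0⊕1⊕1 = 1
s2 (pos 2,3,6,7,10,11,14,15): 0⊕0⊕0⊕0⊕0⊕0⊕1⊕1 = 0
s4 (pos 4,5,6,7,12,13,14,15): 1⊕1⊕0⊕0⊕0⊕1⊕1⊕1 = 1
s8 (pos 8,9,10,11,12,13,14,15): 1⊕0⊕0⊕0⊕0⊕1⊕1⊕1 = 0
Syndrome s8…s1 = 0101 → error at position 5.
Flip position 5: 000110010000111 → 000100010000111

000100010000111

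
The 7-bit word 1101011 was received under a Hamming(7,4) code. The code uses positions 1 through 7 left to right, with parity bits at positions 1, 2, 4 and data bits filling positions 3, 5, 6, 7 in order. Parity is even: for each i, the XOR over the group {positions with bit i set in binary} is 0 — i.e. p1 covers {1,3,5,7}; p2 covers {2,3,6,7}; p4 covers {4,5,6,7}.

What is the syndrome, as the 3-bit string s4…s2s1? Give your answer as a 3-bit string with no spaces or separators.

110

s1 (pos 1,3,5,7): 1⊕0⊕0⊕1 = 0
s2 (pos 2,3,6,7): 1⊕0⊕1⊕1 = 1
s4 (pos 4,5,6,7): 1⊕0⊕1⊕1 = 1
Syndrome s4…s1 = 110 → error at position 6.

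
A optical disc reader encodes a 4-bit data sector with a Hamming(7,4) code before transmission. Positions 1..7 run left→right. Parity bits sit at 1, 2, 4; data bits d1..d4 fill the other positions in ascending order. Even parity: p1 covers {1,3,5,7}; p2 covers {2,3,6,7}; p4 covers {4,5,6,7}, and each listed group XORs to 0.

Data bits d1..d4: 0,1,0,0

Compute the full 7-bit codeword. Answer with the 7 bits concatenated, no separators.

1001100

Place data at non-parity positions: p1 p2 0 p4 1 0 0
p1 (pos 1,3,5,7): XOR of data positions = 0⊕1⊕0 = 1
p2 (pos 2,3,6,7): XOR of data positions = 0⊕0⊕0 = 0
p4 (pos 4,5,6,7): XOR of data positions = 1⊕0⊕0 = 1
Codeword: 1001100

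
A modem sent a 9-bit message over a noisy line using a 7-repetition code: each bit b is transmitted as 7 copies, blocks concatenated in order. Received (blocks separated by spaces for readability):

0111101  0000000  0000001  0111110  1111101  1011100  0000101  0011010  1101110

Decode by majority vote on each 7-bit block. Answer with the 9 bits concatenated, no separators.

Block 1 (0111101): 5 ones → 1
Block 2 (0000000): 0 ones → 0
Block 3 (0000001): 1 one → 0
Block 4 (0111110): 5 ones → 1
Block 5 (1111101): 6 ones → 1
Block 6 (1011100): 4 ones → 1
Block 7 (0000101): 2 ones → 0
Block 8 (0011010): 3 ones → 0
Block 9 (1101110): 5 ones → 1

100111001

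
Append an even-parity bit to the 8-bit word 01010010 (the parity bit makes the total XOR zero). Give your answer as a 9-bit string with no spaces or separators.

010100101

XOR of the 8 data bits: 0⊕1⊕0⊕1⊕0⊕0⊕1⊕0 = 1
Parity bit = 1 (so all 9 bits XOR to 0).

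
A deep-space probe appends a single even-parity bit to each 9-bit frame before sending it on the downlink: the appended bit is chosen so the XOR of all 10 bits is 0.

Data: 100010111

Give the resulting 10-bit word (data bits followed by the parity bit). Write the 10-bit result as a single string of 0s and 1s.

1000101111

XOR of the 9 data bits: 1⊕0⊕0⊕0⊕1⊕0⊕1⊕1⊕1 = 1
Parity bit = 1 (so all 10 bits XOR to 0).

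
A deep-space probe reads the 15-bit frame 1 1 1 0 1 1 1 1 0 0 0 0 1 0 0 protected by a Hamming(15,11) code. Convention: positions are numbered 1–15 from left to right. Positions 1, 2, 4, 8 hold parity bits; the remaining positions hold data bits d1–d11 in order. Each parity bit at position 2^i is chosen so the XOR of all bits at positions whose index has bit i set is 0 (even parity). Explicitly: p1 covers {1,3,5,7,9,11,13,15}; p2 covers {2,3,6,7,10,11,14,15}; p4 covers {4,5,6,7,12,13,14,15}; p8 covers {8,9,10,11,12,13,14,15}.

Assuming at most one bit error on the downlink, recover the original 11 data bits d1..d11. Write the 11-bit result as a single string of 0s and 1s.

11110000100

s1 (pos 1,3,5,7,9,11,13,15): 1⊕1⊕1⊕1⊕0⊕0⊕1⊕0 = 1
s2 (pos 2,3,6,7,10,11,14,15): 1⊕1⊕1⊕1⊕0⊕0⊕0⊕0 = 0
s4 (pos 4,5,6,7,12,13,14,15): 0⊕1⊕1⊕1⊕0⊕1⊕0⊕0 = 0
s8 (pos 8,9,10,11,12,13,14,15): 1⊕0⊕0⊕0⊕0⊕1⊕0⊕0 = 0
Syndrome s8…s1 = 0001 → error at position 1.
Flip position 1: 111011110000100 → 011011110000100
Read data bits from positions 3,5,6,7,9,10,11,12,13,14,15: 11110000100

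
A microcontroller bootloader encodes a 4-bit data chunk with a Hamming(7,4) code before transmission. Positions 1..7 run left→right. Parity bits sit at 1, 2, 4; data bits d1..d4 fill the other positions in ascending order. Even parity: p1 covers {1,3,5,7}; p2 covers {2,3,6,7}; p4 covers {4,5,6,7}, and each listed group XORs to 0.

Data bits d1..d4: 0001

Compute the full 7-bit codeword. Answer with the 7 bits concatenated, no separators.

Place data at non-parity positions: p1 p2 0 p4 0 0 1
p1 (pos 1,3,5,7): XOR of data positions = 0⊕0⊕1 = 1
p2 (pos 2,3,6,7): XOR of data positions = 0⊕0⊕1 = 1
p4 (pos 4,5,6,7): XOR of data positions = 0⊕0⊕1 = 1
Codeword: 1101001

1101001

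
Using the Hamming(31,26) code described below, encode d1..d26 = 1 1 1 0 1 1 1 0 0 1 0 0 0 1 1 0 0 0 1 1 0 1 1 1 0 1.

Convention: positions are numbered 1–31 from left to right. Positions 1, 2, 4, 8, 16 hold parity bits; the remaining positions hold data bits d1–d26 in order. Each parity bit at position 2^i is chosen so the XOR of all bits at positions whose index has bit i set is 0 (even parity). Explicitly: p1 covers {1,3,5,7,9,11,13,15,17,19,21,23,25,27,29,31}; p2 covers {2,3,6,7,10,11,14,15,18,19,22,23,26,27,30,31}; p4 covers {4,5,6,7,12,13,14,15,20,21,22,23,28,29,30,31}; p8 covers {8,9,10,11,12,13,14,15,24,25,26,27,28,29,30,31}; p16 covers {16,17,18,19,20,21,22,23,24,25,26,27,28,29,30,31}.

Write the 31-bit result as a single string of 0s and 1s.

Place data at non-parity positions: p1 p2 1 p4 1 1 0 p8 1 1 1 0 0 1 0 p16 0 0 1 1 0 0 0 1 1 0 1 1 1 0 1
p1 (pos 1,3,5,7,9,11,13,15,17,19,21,23,25,27,29,31): XOR of data positions = 1⊕1⊕0⊕1⊕1⊕0⊕0⊕0⊕1⊕0⊕0⊕1⊕1⊕1⊕1 = 1
p2 (pos 2,3,6,7,10,11,14,15,18,19,22,23,26,27,30,31): XOR of data positions = 1⊕1⊕0⊕1⊕1⊕1⊕0⊕0⊕1⊕0⊕0⊕0⊕1⊕0⊕1 = 0
p4 (pos 4,5,6,7,12,13,14,15,20,21,22,23,28,29,30,31): XOR of data positions = 1⊕1⊕0⊕0⊕0⊕1⊕0⊕1⊕0⊕0⊕0⊕1⊕1⊕0⊕1 = 1
p8 (pos 8,9,10,11,12,13,14,15,24,25,26,27,28,29,30,31): XOR of data positions = 1⊕1⊕1⊕0⊕0⊕1⊕0⊕1⊕1⊕0⊕1⊕1⊕1⊕0⊕1 = 0
p16 (pos 16,17,18,19,20,21,22,23,24,25,26,27,28,29,30,31): XOR of data positions = 0⊕0⊕1⊕1⊕0⊕0⊕0⊕1⊕1⊕0⊕1⊕1⊕1⊕0⊕1 = 0
Codeword: 1011110011100100001100011011101

1011110011100100001100011011101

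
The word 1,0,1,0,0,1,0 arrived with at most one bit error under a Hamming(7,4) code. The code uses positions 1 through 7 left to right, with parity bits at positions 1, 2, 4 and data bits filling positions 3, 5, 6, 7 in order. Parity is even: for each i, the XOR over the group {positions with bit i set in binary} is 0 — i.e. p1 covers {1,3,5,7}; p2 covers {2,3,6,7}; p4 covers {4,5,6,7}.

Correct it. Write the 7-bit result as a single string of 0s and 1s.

s1 (pos 1,3,5,7): 1⊕1⊕0⊕0 = 0
s2 (pos 2,3,6,7): 0⊕1⊕1⊕0 = 0
s4 (pos 4,5,6,7): 0⊕0⊕1⊕0 = 1
Syndrome s4…s1 = 100 → error at position 4.
Flip position 4: 1010010 → 1011010

1011010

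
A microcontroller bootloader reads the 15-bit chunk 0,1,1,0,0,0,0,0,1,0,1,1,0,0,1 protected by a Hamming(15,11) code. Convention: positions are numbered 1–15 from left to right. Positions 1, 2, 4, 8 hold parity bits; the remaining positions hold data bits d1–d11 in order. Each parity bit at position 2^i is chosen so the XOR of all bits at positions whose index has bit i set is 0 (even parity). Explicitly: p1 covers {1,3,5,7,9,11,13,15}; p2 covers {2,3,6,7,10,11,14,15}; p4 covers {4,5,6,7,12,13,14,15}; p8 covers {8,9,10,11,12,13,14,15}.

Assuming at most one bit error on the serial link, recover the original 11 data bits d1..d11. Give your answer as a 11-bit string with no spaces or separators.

10001011001

s1 (pos 1,3,5,7,9,11,13,15): 0⊕1⊕0⊕0⊕1⊕1⊕0⊕1 = 0
s2 (pos 2,3,6,7,10,11,14,15): 1⊕1⊕0⊕0⊕0⊕1⊕0⊕1 = 0
s4 (pos 4,5,6,7,12,13,14,15): 0⊕0⊕0⊕0⊕1⊕0⊕0⊕1 = 0
s8 (pos 8,9,10,11,12,13,14,15): 0⊕1⊕0⊕1⊕1⊕0⊕0⊕1 = 0
Syndrome s8…s1 = 0000 → no error.
Read data bits from positions 3,5,6,7,9,10,11,12,13,14,15: 10001011001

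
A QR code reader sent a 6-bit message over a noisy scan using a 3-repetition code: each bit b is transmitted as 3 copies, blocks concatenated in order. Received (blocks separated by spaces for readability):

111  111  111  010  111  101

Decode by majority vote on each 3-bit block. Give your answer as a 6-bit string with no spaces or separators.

111011

Block 1 (111): 3 ones → 1
Block 2 (111): 3 ones → 1
Block 3 (111): 3 ones → 1
Block 4 (010): 1 one → 0
Block 5 (111): 3 ones → 1
Block 6 (101): 2 ones → 1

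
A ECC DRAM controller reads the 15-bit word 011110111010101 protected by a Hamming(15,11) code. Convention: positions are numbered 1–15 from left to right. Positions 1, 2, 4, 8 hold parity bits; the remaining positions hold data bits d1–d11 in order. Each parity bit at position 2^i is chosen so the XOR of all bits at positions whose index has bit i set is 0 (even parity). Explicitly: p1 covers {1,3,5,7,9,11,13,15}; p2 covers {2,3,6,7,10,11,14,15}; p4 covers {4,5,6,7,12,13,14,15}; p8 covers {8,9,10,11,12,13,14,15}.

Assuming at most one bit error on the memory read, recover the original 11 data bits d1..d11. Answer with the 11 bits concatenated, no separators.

s1 (pos 1,3,5,7,9,11,13,15): 0⊕1⊕1⊕1⊕1⊕1⊕1⊕1 = 1
s2 (pos 2,3,6,7,10,11,14,15): 1⊕1⊕0⊕1⊕0⊕1⊕0⊕1 = 1
s4 (pos 4,5,6,7,12,13,14,15): 1⊕1⊕0⊕1⊕0⊕1⊕0⊕1 = 1
s8 (pos 8,9,10,11,12,13,14,15): 1⊕1⊕0⊕1⊕0⊕1⊕0⊕1 = 1
Syndrome s8…s1 = 1111 → error at position 15.
Flip position 15: 011110111010101 → 011110111010100
Read data bits from positions 3,5,6,7,9,10,11,12,13,14,15: 11011010100

11011010100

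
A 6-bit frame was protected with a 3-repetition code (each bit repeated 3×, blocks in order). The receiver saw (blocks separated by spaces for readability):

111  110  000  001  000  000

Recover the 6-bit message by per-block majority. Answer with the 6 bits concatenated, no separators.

Block 1 (111): 3 ones → 1
Block 2 (110): 2 ones → 1
Block 3 (000): 0 ones → 0
Block 4 (001): 1 one → 0
Block 5 (000): 0 ones → 0
Block 6 (000): 0 ones → 0

110000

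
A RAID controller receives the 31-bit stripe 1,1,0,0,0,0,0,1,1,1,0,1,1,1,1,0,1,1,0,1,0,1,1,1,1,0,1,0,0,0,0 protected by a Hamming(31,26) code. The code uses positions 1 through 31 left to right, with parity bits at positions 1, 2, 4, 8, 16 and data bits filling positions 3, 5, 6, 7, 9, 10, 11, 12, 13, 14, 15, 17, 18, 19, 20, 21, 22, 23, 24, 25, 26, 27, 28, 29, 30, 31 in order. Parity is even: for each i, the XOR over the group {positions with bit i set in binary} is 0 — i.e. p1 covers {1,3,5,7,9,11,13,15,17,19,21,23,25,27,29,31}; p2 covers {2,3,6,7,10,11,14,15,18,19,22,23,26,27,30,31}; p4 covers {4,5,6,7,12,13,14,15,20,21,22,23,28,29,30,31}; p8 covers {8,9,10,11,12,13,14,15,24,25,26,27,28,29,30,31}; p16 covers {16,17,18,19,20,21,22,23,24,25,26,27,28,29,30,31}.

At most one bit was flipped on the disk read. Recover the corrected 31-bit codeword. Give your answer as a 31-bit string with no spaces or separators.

s1 (pos 1,3,5,7,9,11,13,15,17,19,21,23,25,27,29,31): 1⊕0⊕0⊕0⊕1⊕0⊕1⊕1⊕1⊕0⊕0⊕1⊕1⊕1⊕0⊕0 = 0
s2 (pos 2,3,6,7,10,11,14,15,18,19,22,23,26,27,30,31): 1⊕0⊕0⊕0⊕1⊕0⊕1⊕1⊕1⊕0⊕1⊕1⊕0⊕1⊕0⊕0 = 0
s4 (pos 4,5,6,7,12,13,14,15,20,21,22,23,28,29,30,31): 0⊕0⊕0⊕0⊕1⊕1⊕1⊕1⊕1⊕0⊕1⊕1⊕0⊕0⊕0⊕0 = 1
s8 (pos 8,9,10,11,12,13,14,15,24,25,26,27,28,29,30,31): 1⊕1⊕1⊕0⊕1⊕1⊕1⊕1⊕1⊕1⊕0⊕1⊕0⊕0⊕0⊕0 = 0
s16 (pos 16,17,18,19,20,21,22,23,24,25,26,27,28,29,30,31): 0⊕1⊕1⊕0⊕1⊕0⊕1⊕1⊕1⊕1⊕0⊕1⊕0⊕0⊕0⊕0 = 0
Syndrome s16…s1 = 00100 → error at position 4.
Flip position 4: 1100000111011110110101111010000 → 1101000111011110110101111010000

1101000111011110110101111010000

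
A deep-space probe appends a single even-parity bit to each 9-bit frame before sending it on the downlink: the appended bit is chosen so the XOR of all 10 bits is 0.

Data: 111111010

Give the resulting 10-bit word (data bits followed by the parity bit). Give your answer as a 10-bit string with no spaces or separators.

XOR of the 9 data bits: 1⊕1⊕1⊕1⊕1⊕1⊕0⊕1⊕0 = 1
Parity bit = 1 (so all 10 bits XOR to 0).

1111110101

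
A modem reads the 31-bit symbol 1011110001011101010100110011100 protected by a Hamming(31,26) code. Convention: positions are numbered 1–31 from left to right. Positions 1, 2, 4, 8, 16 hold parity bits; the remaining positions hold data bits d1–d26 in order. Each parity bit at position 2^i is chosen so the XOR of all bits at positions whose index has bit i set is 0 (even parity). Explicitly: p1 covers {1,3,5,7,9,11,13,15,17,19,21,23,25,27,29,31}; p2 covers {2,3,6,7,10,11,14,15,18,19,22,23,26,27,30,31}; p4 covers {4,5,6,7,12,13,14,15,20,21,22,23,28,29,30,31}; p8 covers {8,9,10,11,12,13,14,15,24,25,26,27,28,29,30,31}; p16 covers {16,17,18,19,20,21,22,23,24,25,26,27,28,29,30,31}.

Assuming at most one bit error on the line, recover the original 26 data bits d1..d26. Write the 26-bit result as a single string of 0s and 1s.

s1 (pos 1,3,5,7,9,11,13,15,17,19,21,23,25,27,29,31): 1⊕1⊕1⊕0⊕0⊕0⊕1⊕0⊕0⊕0⊕0⊕1⊕0⊕1⊕1⊕0 = 1
s2 (pos 2,3,6,7,10,11,14,15,18,19,22,23,26,27,30,31): 0⊕1⊕1⊕0⊕1⊕0⊕1⊕0⊕1⊕0⊕0⊕1⊕0⊕1⊕0⊕0 = 1
s4 (pos 4,5,6,7,12,13,14,15,20,21,22,23,28,29,30,31): 1⊕1⊕1⊕0⊕1⊕1⊕1⊕0⊕1⊕0⊕0⊕1⊕1⊕1⊕0⊕0 = 0
s8 (pos 8,9,10,11,12,13,14,15,24,25,26,27,28,29,30,31): 0⊕0⊕1⊕0⊕1⊕1⊕1⊕0⊕1⊕0⊕0⊕1⊕1⊕1⊕0⊕0 = 0
s16 (pos 16,17,18,19,20,21,22,23,24,25,26,27,28,29,30,31): 1⊕0⊕1⊕0⊕1⊕0⊕0⊕1⊕1⊕0⊕0⊕1⊕1⊕1⊕0⊕0 = 0
Syndrome s16…s1 = 00011 → error at position 3.
Flip position 3: 1011110001011101010100110011100 → 1001110001011101010100110011100
Read data bits from positions 3,5,6,7,9,10,11,12,13,14,15,17,18,19,20,21,22,23,24,25,26,27,28,29,30,31: 01100101110010100110011100

01100101110010100110011100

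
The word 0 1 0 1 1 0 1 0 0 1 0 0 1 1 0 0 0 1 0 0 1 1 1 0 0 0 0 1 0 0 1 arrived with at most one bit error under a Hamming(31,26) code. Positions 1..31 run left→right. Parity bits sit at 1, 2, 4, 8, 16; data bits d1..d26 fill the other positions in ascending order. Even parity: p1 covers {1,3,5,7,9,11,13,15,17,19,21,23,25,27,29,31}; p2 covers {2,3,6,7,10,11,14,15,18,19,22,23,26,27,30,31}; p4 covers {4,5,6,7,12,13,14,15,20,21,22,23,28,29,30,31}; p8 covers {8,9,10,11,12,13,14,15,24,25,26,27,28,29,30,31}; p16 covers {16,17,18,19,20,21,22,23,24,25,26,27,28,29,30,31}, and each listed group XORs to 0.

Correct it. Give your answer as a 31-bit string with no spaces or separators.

s1 (pos 1,3,5,7,9,11,13,15,17,19,21,23,25,27,29,31): 0⊕0⊕1⊕1⊕0⊕0⊕1⊕0⊕0⊕0⊕1⊕1⊕0⊕0⊕0⊕1 = 0
s2 (pos 2,3,6,7,10,11,14,15,18,19,22,23,26,27,30,31): 1⊕0⊕0⊕1⊕1⊕0⊕1⊕0⊕1⊕0⊕1⊕1⊕0⊕0⊕0⊕1 = 0
s4 (pos 4,5,6,7,12,13,14,15,20,21,22,23,28,29,30,31): 1⊕1⊕0⊕1⊕0⊕1⊕1⊕0⊕0⊕1⊕1⊕1⊕1⊕0⊕0⊕1 = 0
s8 (pos 8,9,10,11,12,13,14,15,24,25,26,27,28,29,30,31): 0⊕0⊕1⊕0⊕0⊕1⊕1⊕0⊕0⊕0⊕0⊕0⊕1⊕0⊕0⊕1 = 1
s16 (pos 16,17,18,19,20,21,22,23,24,25,26,27,28,29,30,31): 0⊕0⊕1⊕0⊕0⊕1⊕1⊕1⊕0⊕0⊕0⊕0⊕1⊕0⊕0⊕1 = 0
Syndrome s16…s1 = 01000 → error at position 8.
Flip position 8: 0101101001001100010011100001001 → 0101101101001100010011100001001

0101101101001100010011100001001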